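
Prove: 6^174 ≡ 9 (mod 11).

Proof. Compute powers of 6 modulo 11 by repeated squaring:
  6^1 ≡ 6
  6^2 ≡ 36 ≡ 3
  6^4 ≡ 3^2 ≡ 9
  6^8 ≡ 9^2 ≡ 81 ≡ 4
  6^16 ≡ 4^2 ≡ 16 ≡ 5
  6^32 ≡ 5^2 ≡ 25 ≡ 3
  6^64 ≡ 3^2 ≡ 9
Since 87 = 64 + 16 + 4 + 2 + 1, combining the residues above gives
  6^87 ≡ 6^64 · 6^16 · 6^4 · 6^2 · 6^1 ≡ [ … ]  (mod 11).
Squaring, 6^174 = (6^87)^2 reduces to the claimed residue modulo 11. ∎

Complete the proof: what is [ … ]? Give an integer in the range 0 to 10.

8

Multiply the listed residues: 9 · 5 · 9 · 3 · 6 = 45 → 405 → 1215 → 7290.
Reducing modulo 11: 7290 = 662·11 + 8, so 6^87 ≡ 8.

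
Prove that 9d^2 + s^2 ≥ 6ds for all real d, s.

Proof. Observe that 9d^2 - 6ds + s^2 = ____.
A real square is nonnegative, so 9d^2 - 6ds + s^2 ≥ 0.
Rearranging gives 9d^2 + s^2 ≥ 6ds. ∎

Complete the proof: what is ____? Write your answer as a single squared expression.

The leading and trailing coefficients are 3^2 and 1^2, and 6 = 2·3·1, so the trinomial is (3d - s)^2.
Hence 9d^2 - 6ds + s^2 ≥ 0.

(3d - s)^2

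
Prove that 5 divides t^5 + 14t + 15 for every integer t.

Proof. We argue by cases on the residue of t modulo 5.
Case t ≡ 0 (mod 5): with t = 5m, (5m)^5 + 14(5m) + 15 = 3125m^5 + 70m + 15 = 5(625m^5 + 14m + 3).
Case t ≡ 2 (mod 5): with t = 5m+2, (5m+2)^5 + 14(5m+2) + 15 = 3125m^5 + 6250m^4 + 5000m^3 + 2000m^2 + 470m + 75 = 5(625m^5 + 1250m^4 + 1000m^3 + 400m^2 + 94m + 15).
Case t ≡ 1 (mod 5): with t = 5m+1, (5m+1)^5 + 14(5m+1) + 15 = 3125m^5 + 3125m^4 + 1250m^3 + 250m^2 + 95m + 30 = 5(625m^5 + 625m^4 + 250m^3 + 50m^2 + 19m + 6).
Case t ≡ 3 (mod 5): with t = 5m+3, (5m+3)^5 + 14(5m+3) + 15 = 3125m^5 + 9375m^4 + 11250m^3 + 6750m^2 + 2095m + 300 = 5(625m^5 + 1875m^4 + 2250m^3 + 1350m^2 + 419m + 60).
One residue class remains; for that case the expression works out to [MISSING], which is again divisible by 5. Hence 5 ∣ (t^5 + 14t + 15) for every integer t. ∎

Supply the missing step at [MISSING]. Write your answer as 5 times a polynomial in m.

The residues treated are {0, 2, 1, 3}, so the missing case is t ≡ 4 (mod 5); write t = 5m+4.
Then (5m+4)^5 + 14(5m+4) + 15 = 3125m^5 + 12500m^4 + 20000m^3 + 16000m^2 + 6470m + 1095 = 5(625m^5 + 2500m^4 + 4000m^3 + 3200m^2 + 1294m + 219).

5(625m^5 + 2500m^4 + 4000m^3 + 3200m^2 + 1294m + 219)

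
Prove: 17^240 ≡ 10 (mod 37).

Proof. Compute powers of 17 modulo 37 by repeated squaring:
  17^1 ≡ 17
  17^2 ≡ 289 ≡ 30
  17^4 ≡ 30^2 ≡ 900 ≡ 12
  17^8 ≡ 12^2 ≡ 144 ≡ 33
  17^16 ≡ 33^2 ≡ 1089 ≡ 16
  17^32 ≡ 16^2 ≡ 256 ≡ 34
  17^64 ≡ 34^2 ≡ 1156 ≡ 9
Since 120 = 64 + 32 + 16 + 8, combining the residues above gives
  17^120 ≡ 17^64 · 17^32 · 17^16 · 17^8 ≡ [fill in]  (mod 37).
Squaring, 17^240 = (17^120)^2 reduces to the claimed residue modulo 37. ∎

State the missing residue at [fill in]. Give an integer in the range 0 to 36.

26

Multiply the listed residues: 9 · 34 · 16 · 33 = 306 → 4896 → 161568.
Reducing modulo 37: 161568 = 4366·37 + 26, so 17^120 ≡ 26.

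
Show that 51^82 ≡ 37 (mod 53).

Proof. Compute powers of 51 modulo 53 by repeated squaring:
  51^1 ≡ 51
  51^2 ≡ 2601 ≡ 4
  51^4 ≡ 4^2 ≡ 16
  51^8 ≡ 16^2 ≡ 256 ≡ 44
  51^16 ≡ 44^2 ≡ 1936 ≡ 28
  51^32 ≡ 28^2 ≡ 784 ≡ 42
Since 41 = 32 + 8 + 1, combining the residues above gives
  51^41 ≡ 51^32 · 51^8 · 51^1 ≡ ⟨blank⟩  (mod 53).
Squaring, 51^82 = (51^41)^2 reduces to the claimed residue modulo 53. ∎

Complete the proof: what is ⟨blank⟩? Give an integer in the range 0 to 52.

51^32 · 51^8 · 51^1 ≡ 42 · 44 · 51 = 94248.
94248 mod 53 = 14, so 51^41 ≡ 14 (mod 53).

14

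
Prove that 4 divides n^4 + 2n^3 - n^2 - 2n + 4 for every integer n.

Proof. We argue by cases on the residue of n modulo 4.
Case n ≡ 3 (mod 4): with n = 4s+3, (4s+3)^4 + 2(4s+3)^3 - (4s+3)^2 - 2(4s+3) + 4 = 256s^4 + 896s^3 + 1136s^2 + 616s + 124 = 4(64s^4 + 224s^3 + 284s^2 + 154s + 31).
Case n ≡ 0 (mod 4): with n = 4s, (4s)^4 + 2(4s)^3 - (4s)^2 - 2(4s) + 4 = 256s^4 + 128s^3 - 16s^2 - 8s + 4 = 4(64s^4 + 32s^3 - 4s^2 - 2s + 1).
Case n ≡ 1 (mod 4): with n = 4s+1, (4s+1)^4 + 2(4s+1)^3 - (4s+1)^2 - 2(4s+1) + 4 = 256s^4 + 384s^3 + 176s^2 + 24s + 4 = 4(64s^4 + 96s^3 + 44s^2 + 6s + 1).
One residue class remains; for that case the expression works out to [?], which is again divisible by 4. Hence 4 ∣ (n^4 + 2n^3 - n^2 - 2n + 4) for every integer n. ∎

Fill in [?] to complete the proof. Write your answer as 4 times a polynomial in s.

Only n ≡ 2 (mod 4) is unaccounted for. Put n = 4s+2:
(4s+2)^4 + 2(4s+2)^3 - (4s+2)^2 - 2(4s+2) + 4 expands to 256s^4 + 640s^3 + 560s^2 + 200s + 28,
and factoring out 4 leaves 4(64s^4 + 160s^3 + 140s^2 + 50s + 7).

4(64s^4 + 160s^3 + 140s^2 + 50s + 7)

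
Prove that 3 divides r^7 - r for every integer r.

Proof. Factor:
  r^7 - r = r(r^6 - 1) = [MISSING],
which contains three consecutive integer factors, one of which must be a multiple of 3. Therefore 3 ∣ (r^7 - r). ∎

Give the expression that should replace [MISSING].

(r - 1)r(r + 1)(r^4 + r^2 + 1)

r^6 - 1 = (r^2 - 1)(r^4 + r^2 + 1), and r^2 - 1 = (r-1)(r+1).
So r(r^6 - 1) = (r - 1)r(r + 1)(r^4 + r^2 + 1).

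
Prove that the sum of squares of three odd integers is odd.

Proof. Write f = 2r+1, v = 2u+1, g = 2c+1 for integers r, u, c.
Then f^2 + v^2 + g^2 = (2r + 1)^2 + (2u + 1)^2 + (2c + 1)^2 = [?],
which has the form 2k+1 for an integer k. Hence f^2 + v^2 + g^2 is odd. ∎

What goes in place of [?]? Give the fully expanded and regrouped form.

2(2c^2 + 2c + 2r^2 + 2r + 2u^2 + 2u + 1) + 1

(2r + 1)^2 + (2u + 1)^2 + (2c + 1)^2 = 4c^2 + 4c + 4r^2 + 4r + 4u^2 + 4u + 3
= 2(2c^2 + 2c + 2r^2 + 2r + 2u^2 + 2u + 1) + 1.
Since 2c^2 + 2c + 2r^2 + 2r + 2u^2 + 2u + 1 is an integer, the sum of squares is of the form 2k+1 for an integer k.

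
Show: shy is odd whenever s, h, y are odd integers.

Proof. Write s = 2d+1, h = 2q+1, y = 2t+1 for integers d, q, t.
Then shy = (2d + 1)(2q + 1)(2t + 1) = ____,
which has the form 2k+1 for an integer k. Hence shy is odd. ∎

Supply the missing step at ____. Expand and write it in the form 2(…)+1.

(2d + 1)(2q + 1)(2t + 1) = 8dqt + 4dq + 4dt + 2d + 4qt + 2q + 2t + 1
= 2(4dqt + 2dq + 2dt + d + 2qt + q + t) + 1.
Since 4dqt + 2dq + 2dt + d + 2qt + q + t is an integer, the product is of the form 2k+1 for an integer k.

2(4dqt + 2dq + 2dt + d + 2qt + q + t) + 1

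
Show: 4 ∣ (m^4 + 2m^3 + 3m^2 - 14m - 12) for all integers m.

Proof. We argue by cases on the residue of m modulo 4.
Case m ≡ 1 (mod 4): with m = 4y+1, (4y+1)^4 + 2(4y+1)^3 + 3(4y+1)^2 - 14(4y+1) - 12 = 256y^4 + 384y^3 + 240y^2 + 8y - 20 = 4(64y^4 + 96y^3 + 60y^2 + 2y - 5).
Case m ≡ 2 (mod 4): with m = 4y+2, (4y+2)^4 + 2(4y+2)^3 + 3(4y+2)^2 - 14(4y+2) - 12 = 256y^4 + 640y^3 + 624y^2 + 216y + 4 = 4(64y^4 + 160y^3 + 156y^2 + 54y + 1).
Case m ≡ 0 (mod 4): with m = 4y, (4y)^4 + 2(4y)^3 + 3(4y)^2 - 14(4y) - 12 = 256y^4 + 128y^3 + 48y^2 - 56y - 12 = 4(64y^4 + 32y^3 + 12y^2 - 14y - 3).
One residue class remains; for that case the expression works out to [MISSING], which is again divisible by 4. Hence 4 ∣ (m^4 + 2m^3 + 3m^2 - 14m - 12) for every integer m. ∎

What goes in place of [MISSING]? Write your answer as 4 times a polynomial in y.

4(64y^4 + 224y^3 + 300y^2 + 166y + 27)

Only m ≡ 3 (mod 4) is unaccounted for. Put m = 4y+3:
(4y+3)^4 + 2(4y+3)^3 + 3(4y+3)^2 - 14(4y+3) - 12 expands to 256y^4 + 896y^3 + 1200y^2 + 664y + 108,
and factoring out 4 leaves 4(64y^4 + 224y^3 + 300y^2 + 166y + 27).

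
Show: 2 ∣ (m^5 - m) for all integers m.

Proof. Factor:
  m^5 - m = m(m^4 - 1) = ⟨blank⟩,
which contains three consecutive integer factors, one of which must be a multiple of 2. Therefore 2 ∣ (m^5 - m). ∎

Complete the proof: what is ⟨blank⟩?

m^4 - 1 = (m^2 - 1)(m^2 + 1), and m^2 - 1 = (m-1)(m+1).
So m(m^4 - 1) = (m - 1)m(m + 1)(m^2 + 1).

(m - 1)m(m + 1)(m^2 + 1)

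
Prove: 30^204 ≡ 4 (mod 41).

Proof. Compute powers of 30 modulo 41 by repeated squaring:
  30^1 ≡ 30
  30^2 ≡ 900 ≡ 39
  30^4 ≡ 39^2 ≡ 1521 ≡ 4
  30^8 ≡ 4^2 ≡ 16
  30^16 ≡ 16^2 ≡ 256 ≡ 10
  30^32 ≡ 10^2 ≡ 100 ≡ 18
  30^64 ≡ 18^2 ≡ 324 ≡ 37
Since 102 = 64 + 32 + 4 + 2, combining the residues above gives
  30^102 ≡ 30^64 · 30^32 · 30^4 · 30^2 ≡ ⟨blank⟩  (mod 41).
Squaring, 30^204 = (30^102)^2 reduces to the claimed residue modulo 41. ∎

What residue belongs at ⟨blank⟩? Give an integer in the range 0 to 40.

2

Multiply the listed residues: 37 · 18 · 4 · 39 = 666 → 2664 → 103896.
Reducing modulo 41: 103896 = 2534·41 + 2, so 30^102 ≡ 2.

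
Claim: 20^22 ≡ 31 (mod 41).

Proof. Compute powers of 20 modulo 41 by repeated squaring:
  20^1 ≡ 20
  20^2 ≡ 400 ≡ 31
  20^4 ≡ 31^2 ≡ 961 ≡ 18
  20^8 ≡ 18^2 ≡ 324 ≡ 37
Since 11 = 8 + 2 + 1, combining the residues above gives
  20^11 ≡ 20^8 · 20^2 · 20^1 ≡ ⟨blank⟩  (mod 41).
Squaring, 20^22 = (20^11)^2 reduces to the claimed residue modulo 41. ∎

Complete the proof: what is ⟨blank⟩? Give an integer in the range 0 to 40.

21

20^8 · 20^2 · 20^1 ≡ 37 · 31 · 20 = 22940.
22940 mod 41 = 21, so 20^11 ≡ 21 (mod 41).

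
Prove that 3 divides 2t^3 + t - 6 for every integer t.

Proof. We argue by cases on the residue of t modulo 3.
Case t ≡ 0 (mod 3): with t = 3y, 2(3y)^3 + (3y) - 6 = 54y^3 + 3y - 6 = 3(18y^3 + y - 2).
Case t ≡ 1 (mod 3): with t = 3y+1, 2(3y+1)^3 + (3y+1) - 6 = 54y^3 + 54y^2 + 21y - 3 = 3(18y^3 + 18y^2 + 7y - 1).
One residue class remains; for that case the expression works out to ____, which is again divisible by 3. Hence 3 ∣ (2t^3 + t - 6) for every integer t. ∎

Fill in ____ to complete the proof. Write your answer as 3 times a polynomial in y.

Only t ≡ 2 (mod 3) is unaccounted for. Put t = 3y+2:
2(3y+2)^3 + (3y+2) - 6 expands to 54y^3 + 108y^2 + 75y + 12,
and factoring out 3 leaves 3(18y^3 + 36y^2 + 25y + 4).

3(18y^3 + 36y^2 + 25y + 4)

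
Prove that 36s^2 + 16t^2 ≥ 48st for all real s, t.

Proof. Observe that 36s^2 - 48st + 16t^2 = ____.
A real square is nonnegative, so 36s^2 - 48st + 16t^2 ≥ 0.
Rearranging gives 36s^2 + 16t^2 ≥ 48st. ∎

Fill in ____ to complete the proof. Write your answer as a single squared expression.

The leading and trailing coefficients are 6^2 and 4^2, and 48 = 2·6·4, so the trinomial is (6s - 4t)^2.
Hence 36s^2 - 48st + 16t^2 ≥ 0.

(6s - 4t)^2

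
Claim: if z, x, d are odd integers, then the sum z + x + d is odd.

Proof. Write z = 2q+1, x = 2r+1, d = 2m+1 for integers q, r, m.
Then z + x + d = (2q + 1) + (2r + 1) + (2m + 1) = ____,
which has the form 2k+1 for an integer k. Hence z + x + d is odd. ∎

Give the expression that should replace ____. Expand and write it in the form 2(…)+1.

(2q + 1) + (2r + 1) + (2m + 1) = 2m + 2q + 2r + 3
= 2(m + q + r + 1) + 1.
Since m + q + r + 1 is an integer, the sum is of the form 2k+1 for an integer k.

2(m + q + r + 1) + 1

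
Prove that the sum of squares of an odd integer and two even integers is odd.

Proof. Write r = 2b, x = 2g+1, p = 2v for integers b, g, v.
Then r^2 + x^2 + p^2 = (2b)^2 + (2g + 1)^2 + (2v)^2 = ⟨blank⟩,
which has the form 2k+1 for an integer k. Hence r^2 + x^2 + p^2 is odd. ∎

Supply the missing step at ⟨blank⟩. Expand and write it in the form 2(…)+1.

Expanding: (2b)^2 + (2g + 1)^2 + (2v)^2 = 4b^2 + 4g^2 + 4g + 4v^2 + 1.
Every term except the constant is even, so this is 2(2b^2 + 2g^2 + 2g + 2v^2) + 1,
and 2b^2 + 2g^2 + 2g + 2v^2 ∈ ℤ gives the required form.

2(2b^2 + 2g^2 + 2g + 2v^2) + 1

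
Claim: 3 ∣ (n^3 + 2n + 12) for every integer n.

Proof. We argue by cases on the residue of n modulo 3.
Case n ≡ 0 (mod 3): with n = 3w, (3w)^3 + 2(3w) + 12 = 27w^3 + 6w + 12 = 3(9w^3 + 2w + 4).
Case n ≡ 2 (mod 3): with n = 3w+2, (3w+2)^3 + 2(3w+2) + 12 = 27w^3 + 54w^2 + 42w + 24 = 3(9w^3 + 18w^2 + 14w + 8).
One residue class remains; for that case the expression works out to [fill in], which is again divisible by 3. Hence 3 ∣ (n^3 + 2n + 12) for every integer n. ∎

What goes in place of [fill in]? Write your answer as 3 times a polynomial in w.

The residues treated are {0, 2}, so the missing case is n ≡ 1 (mod 3); write n = 3w+1.
Then (3w+1)^3 + 2(3w+1) + 12 = 27w^3 + 27w^2 + 15w + 15 = 3(9w^3 + 9w^2 + 5w + 5).

3(9w^3 + 9w^2 + 5w + 5)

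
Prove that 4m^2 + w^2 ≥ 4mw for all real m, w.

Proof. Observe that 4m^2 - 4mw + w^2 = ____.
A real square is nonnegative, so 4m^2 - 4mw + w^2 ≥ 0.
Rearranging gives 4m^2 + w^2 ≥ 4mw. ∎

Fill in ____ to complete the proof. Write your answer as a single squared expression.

The leading and trailing coefficients are 2^2 and 1^2, and 4 = 2·2·1, so the trinomial is (2m - w)^2.
Hence 4m^2 - 4mw + w^2 ≥ 0.

(2m - w)^2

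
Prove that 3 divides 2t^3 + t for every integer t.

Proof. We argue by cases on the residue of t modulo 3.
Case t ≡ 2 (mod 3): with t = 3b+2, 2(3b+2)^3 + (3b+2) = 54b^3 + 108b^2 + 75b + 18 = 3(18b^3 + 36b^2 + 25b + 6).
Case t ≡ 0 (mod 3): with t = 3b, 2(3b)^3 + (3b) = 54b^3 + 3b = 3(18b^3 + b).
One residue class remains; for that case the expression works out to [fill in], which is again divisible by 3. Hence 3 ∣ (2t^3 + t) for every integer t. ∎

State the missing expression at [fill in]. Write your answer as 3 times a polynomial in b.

3(18b^3 + 18b^2 + 7b + 1)

Only t ≡ 1 (mod 3) is unaccounted for. Put t = 3b+1:
2(3b+1)^3 + (3b+1) expands to 54b^3 + 54b^2 + 21b + 3,
and factoring out 3 leaves 3(18b^3 + 18b^2 + 7b + 1).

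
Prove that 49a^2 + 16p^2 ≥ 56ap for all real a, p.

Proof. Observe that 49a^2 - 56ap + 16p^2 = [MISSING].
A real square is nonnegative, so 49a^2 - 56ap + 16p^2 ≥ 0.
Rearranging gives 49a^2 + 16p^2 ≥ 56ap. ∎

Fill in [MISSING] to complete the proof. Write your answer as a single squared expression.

(7a - 4p)^2

The leading and trailing coefficients are 7^2 and 4^2, and 56 = 2·7·4, so the trinomial is (7a - 4p)^2.
Hence 49a^2 - 56ap + 16p^2 ≥ 0.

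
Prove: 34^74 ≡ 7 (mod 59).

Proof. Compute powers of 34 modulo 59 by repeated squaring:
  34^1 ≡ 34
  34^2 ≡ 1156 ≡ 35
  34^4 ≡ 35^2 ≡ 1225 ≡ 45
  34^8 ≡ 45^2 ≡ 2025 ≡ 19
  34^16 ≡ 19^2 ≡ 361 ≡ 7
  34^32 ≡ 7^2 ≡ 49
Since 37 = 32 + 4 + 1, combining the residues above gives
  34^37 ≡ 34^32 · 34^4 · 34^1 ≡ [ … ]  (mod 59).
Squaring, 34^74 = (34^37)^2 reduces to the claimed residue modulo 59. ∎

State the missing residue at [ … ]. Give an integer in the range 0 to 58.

34^32 · 34^4 · 34^1 ≡ 49 · 45 · 34 = 74970.
74970 mod 59 = 40, so 34^37 ≡ 40 (mod 59).

40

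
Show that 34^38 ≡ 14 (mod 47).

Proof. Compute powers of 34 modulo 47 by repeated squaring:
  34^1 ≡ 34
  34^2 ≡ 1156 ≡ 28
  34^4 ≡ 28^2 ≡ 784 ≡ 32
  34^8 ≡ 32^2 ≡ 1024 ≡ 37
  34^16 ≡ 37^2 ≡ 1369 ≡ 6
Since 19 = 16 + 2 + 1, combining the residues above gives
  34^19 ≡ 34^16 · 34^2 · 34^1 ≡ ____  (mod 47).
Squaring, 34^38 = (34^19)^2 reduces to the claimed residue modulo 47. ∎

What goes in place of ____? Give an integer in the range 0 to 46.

25

34^16 · 34^2 · 34^1 ≡ 6 · 28 · 34 = 5712.
5712 mod 47 = 25, so 34^19 ≡ 25 (mod 47).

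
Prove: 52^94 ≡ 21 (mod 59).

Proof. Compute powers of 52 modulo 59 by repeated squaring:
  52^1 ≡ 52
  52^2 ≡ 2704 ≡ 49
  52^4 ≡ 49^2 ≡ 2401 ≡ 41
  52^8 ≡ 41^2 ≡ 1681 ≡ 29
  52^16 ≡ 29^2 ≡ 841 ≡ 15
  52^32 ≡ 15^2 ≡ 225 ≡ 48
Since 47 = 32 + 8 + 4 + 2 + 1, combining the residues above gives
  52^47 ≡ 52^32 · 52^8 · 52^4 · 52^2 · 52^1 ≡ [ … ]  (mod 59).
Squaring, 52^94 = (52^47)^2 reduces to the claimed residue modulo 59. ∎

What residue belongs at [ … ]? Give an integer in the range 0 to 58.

52^32 · 52^8 · 52^4 · 52^2 · 52^1 ≡ 48 · 29 · 41 · 49 · 52 = 145419456.
145419456 mod 59 = 32, so 52^47 ≡ 32 (mod 59).

32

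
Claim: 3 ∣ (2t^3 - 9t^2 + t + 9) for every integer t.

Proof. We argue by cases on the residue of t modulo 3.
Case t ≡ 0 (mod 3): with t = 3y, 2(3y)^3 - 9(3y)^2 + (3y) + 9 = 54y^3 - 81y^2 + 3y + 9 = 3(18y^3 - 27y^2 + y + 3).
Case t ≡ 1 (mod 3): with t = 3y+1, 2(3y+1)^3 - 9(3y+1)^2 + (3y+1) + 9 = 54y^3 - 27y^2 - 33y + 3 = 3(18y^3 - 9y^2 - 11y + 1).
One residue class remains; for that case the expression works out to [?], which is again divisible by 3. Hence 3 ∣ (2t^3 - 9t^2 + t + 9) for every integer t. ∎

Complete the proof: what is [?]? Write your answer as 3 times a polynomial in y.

The residues treated are {0, 1}, so the missing case is t ≡ 2 (mod 3); write t = 3y+2.
Then 2(3y+2)^3 - 9(3y+2)^2 + (3y+2) + 9 = 54y^3 + 27y^2 - 33y - 9 = 3(18y^3 + 9y^2 - 11y - 3).

3(18y^3 + 9y^2 - 11y - 3)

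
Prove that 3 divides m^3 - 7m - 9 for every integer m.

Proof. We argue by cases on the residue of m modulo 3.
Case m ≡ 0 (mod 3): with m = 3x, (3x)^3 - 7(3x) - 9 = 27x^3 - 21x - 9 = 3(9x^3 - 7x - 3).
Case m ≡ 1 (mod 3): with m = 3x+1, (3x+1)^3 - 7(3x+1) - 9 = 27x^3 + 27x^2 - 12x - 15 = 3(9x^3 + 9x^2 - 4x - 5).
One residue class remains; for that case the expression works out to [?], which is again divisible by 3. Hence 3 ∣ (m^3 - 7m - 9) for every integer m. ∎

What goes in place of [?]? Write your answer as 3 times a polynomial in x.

3(9x^3 + 18x^2 + 5x - 5)

Only m ≡ 2 (mod 3) is unaccounted for. Put m = 3x+2:
(3x+2)^3 - 7(3x+2) - 9 expands to 27x^3 + 54x^2 + 15x - 15,
and factoring out 3 leaves 3(9x^3 + 18x^2 + 5x - 5).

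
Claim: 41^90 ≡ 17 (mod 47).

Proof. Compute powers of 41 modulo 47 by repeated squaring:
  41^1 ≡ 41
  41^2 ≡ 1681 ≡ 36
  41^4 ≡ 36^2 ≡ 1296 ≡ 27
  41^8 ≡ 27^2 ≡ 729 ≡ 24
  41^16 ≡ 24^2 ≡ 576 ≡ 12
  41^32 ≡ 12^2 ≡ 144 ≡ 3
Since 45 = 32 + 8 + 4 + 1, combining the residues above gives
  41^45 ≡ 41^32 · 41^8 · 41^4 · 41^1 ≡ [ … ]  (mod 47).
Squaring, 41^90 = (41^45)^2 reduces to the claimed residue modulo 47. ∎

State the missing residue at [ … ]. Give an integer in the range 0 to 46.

39

41^32 · 41^8 · 41^4 · 41^1 ≡ 3 · 24 · 27 · 41 = 79704.
79704 mod 47 = 39, so 41^45 ≡ 39 (mod 47).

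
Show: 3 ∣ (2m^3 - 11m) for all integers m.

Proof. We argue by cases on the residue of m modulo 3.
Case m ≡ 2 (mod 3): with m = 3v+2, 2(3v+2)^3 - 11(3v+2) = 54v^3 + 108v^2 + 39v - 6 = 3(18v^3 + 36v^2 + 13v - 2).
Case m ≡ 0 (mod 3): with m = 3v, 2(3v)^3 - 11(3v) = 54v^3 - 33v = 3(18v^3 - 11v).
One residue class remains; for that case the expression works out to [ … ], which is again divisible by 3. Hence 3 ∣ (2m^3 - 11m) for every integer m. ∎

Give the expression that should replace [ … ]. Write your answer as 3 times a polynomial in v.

The residues treated are {2, 0}, so the missing case is m ≡ 1 (mod 3); write m = 3v+1.
Then 2(3v+1)^3 - 11(3v+1) = 54v^3 + 54v^2 - 15v - 9 = 3(18v^3 + 18v^2 - 5v - 3).

3(18v^3 + 18v^2 - 5v - 3)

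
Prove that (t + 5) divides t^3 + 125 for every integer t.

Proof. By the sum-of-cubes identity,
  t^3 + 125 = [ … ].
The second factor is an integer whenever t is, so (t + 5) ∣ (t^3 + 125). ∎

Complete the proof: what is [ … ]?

a^3 + b^3 = (a + b)(a^2 - ab + b^2). With a = t, b = 5:
t^3 + 125 = (t + 5)(t^2 - 5t + 25).

(t + 5)(t^2 - 5t + 25)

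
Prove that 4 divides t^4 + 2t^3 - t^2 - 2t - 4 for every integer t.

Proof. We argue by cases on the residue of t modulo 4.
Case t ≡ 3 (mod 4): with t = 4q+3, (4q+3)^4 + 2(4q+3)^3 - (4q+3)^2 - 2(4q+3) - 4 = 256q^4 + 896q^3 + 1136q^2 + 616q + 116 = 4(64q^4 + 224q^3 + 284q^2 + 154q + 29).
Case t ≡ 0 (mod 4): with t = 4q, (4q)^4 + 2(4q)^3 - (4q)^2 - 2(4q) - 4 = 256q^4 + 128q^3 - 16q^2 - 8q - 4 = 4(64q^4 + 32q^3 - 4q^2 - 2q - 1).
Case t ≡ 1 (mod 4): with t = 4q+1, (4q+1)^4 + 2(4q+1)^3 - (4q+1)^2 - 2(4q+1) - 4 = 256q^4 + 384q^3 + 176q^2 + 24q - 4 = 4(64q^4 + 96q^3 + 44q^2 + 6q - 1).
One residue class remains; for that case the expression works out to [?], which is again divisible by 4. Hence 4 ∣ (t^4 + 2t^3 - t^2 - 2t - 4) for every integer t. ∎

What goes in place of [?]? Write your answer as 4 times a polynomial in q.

The residues treated are {3, 0, 1}, so the missing case is t ≡ 2 (mod 4); write t = 4q+2.
Then (4q+2)^4 + 2(4q+2)^3 - (4q+2)^2 - 2(4q+2) - 4 = 256q^4 + 640q^3 + 560q^2 + 200q + 20 = 4(64q^4 + 160q^3 + 140q^2 + 50q + 5).

4(64q^4 + 160q^3 + 140q^2 + 50q + 5)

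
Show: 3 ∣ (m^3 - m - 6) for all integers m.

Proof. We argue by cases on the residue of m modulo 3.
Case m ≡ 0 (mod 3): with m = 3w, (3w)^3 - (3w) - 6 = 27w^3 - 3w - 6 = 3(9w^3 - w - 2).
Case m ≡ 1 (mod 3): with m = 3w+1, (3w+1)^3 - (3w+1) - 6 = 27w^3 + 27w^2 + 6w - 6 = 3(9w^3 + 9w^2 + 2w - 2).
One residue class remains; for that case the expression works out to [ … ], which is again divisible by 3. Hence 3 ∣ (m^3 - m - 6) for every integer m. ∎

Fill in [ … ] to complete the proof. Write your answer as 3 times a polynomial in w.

The residues treated are {0, 1}, so the missing case is m ≡ 2 (mod 3); write m = 3w+2.
Then (3w+2)^3 - (3w+2) - 6 = 27w^3 + 54w^2 + 33w = 3(9w^3 + 18w^2 + 11w).

3(9w^3 + 18w^2 + 11w)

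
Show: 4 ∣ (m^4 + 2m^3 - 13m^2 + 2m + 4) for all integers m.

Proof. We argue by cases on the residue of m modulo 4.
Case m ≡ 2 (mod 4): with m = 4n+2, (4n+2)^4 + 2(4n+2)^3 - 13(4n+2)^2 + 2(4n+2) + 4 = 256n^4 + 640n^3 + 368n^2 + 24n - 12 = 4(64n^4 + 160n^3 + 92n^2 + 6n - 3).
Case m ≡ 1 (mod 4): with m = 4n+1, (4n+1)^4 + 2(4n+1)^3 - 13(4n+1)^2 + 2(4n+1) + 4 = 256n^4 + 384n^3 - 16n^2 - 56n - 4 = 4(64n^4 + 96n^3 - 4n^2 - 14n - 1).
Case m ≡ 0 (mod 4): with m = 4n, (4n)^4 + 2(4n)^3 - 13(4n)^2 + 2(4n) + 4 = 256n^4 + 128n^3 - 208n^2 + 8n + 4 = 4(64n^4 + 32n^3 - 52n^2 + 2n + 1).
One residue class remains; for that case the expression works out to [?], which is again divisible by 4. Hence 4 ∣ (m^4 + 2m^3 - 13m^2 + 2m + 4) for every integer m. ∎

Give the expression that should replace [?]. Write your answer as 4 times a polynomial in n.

Only m ≡ 3 (mod 4) is unaccounted for. Put m = 4n+3:
(4n+3)^4 + 2(4n+3)^3 - 13(4n+3)^2 + 2(4n+3) + 4 expands to 256n^4 + 896n^3 + 944n^2 + 344n + 28,
and factoring out 4 leaves 4(64n^4 + 224n^3 + 236n^2 + 86n + 7).

4(64n^4 + 224n^3 + 236n^2 + 86n + 7)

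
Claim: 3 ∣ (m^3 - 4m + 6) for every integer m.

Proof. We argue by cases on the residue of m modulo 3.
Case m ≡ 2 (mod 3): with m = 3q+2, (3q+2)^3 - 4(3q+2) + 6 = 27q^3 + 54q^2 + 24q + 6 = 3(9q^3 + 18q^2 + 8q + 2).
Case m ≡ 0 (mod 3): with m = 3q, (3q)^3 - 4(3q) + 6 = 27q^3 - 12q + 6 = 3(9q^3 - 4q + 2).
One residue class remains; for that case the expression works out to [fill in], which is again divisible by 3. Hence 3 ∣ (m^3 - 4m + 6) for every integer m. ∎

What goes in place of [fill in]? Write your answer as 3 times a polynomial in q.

3(9q^3 + 9q^2 - q + 1)

The residues treated are {2, 0}, so the missing case is m ≡ 1 (mod 3); write m = 3q+1.
Then (3q+1)^3 - 4(3q+1) + 6 = 27q^3 + 27q^2 - 3q + 3 = 3(9q^3 + 9q^2 - q + 1).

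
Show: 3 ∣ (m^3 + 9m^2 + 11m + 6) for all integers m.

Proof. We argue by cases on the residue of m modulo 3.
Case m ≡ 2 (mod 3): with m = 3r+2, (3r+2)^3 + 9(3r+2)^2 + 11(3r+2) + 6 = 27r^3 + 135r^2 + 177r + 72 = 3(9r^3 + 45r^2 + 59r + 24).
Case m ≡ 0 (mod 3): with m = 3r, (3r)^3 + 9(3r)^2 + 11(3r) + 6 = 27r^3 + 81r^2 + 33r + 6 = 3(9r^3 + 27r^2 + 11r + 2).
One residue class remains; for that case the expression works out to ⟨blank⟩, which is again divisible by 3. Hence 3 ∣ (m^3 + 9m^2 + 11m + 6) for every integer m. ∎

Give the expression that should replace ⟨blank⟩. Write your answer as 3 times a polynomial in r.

The residues treated are {2, 0}, so the missing case is m ≡ 1 (mod 3); write m = 3r+1.
Then (3r+1)^3 + 9(3r+1)^2 + 11(3r+1) + 6 = 27r^3 + 108r^2 + 96r + 27 = 3(9r^3 + 36r^2 + 32r + 9).

3(9r^3 + 36r^2 + 32r + 9)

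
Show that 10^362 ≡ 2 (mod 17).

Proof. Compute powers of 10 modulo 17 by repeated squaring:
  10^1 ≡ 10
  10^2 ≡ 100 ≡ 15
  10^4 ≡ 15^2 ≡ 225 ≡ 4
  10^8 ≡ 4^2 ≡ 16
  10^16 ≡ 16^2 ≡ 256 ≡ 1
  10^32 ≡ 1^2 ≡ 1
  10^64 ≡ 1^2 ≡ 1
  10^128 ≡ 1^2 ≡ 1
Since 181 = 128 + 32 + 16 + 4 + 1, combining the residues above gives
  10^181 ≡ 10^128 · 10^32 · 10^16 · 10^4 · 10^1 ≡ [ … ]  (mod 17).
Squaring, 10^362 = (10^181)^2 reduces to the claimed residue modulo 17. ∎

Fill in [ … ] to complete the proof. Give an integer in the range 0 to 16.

6

10^128 · 10^32 · 10^16 · 10^4 · 10^1 ≡ 1 · 1 · 1 · 4 · 10 = 40.
40 mod 17 = 6, so 10^181 ≡ 6 (mod 17).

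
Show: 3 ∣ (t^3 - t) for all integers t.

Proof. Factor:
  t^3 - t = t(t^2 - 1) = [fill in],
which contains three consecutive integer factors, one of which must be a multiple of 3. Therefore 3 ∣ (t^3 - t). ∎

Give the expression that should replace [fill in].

(t - 1)t(t + 1)

t(t^2 - 1) = t(t - 1)(t + 1) = (t - 1)t(t + 1).
These three factors are consecutive integers, so their product is divisible by 3.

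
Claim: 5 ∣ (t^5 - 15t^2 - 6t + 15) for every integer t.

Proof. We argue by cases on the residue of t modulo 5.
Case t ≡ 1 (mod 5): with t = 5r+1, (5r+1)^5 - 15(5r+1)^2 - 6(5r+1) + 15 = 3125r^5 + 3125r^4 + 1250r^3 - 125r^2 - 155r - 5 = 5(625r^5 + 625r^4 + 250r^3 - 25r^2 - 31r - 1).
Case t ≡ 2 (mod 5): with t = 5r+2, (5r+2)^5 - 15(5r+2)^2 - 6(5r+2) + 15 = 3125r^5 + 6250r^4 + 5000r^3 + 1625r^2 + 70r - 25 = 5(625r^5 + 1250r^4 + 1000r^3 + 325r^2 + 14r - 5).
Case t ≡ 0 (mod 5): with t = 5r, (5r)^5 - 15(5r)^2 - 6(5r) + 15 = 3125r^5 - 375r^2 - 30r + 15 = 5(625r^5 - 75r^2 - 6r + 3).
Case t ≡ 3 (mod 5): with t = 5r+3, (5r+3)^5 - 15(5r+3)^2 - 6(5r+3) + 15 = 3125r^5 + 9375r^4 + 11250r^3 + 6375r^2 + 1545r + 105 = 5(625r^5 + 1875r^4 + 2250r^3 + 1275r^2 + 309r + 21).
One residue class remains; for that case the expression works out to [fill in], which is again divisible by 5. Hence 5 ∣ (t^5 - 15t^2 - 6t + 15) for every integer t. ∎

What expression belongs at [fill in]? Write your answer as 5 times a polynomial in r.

The residues treated are {1, 2, 0, 3}, so the missing case is t ≡ 4 (mod 5); write t = 5r+4.
Then (5r+4)^5 - 15(5r+4)^2 - 6(5r+4) + 15 = 3125r^5 + 12500r^4 + 20000r^3 + 15625r^2 + 5770r + 775 = 5(625r^5 + 2500r^4 + 4000r^3 + 3125r^2 + 1154r + 155).

5(625r^5 + 2500r^4 + 4000r^3 + 3125r^2 + 1154r + 155)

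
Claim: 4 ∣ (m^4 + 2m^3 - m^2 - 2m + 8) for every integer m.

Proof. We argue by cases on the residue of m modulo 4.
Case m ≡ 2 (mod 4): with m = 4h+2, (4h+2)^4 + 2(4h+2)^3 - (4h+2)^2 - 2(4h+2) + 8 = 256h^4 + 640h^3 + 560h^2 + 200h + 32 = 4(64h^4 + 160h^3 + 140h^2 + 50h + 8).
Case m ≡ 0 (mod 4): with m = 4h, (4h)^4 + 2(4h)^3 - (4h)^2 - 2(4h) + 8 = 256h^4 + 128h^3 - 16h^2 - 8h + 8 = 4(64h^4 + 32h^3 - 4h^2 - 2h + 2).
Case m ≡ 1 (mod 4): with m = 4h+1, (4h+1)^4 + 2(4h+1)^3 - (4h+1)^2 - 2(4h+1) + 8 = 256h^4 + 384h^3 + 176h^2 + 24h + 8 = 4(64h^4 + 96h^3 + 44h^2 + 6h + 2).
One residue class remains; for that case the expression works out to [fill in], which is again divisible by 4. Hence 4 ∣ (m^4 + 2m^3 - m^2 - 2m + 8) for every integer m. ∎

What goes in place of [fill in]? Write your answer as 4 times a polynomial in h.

The residues treated are {2, 0, 1}, so the missing case is m ≡ 3 (mod 4); write m = 4h+3.
Then (4h+3)^4 + 2(4h+3)^3 - (4h+3)^2 - 2(4h+3) + 8 = 256h^4 + 896h^3 + 1136h^2 + 616h + 128 = 4(64h^4 + 224h^3 + 284h^2 + 154h + 32).

4(64h^4 + 224h^3 + 284h^2 + 154h + 32)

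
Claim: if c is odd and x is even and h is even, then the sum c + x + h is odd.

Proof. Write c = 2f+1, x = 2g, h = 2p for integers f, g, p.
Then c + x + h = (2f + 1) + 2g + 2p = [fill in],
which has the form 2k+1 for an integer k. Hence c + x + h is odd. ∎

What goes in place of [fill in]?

2(f + g + p) + 1

Expanding: (2f + 1) + 2g + 2p = 2f + 2g + 2p + 1.
Every term except the constant is even, so this is 2(f + g + p) + 1,
and f + g + p ∈ ℤ gives the required form.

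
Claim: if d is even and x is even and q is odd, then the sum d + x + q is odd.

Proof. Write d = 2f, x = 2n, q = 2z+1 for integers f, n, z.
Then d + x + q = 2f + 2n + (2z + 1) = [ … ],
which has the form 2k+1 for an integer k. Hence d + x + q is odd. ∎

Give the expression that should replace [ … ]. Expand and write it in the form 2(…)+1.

2f + 2n + (2z + 1) = 2f + 2n + 2z + 1
= 2(f + n + z) + 1.
Since f + n + z is an integer, the sum is of the form 2k+1 for an integer k.

2(f + n + z) + 1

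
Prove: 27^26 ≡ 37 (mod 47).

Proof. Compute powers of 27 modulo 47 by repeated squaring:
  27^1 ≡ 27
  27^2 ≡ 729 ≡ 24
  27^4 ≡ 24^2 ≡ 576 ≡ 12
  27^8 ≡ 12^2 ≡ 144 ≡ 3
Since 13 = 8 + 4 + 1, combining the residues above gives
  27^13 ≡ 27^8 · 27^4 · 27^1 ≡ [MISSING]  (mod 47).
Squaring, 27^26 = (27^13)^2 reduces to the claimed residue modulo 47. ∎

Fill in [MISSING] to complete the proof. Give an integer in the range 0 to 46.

32

Multiply the listed residues: 3 · 12 · 27 = 36 → 972.
Reducing modulo 47: 972 = 20·47 + 32, so 27^13 ≡ 32.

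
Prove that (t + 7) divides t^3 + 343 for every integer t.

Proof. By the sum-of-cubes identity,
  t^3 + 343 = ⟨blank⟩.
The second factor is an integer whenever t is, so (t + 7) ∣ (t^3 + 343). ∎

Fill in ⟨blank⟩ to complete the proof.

Polynomial division of t^3 + 343 by t + 7 leaves remainder 0 and quotient t^2 - 7t + 49.
Hence t^3 + 343 = (t + 7)(t^2 - 7t + 49).

(t + 7)(t^2 - 7t + 49)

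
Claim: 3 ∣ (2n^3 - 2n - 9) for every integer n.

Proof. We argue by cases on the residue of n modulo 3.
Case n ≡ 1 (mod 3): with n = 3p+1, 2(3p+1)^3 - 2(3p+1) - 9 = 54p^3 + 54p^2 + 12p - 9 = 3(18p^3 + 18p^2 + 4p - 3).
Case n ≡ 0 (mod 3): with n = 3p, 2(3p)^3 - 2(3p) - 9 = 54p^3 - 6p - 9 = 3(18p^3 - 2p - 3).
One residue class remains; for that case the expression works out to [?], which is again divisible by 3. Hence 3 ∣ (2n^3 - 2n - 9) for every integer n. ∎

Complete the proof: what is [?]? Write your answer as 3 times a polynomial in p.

The residues treated are {1, 0}, so the missing case is n ≡ 2 (mod 3); write n = 3p+2.
Then 2(3p+2)^3 - 2(3p+2) - 9 = 54p^3 + 108p^2 + 66p + 3 = 3(18p^3 + 36p^2 + 22p + 1).

3(18p^3 + 36p^2 + 22p + 1)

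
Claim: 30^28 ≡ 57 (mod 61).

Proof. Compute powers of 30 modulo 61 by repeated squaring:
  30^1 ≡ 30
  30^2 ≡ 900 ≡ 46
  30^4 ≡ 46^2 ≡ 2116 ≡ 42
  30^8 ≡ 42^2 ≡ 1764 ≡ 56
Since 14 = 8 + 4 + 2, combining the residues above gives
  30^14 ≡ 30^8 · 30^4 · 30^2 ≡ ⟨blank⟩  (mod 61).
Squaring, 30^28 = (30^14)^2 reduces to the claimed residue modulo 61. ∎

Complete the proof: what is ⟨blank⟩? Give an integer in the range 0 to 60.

Multiply the listed residues: 56 · 42 · 46 = 2352 → 108192.
Reducing modulo 61: 108192 = 1773·61 + 39, so 30^14 ≡ 39.

39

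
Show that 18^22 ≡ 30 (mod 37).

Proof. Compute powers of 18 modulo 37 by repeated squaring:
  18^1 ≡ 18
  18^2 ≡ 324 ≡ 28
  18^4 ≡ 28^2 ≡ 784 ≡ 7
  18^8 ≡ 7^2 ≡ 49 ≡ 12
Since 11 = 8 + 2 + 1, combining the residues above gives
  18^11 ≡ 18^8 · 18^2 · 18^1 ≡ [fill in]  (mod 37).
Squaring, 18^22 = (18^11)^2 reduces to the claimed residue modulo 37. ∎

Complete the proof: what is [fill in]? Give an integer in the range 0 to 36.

18^8 · 18^2 · 18^1 ≡ 12 · 28 · 18 = 6048.
6048 mod 37 = 17, so 18^11 ≡ 17 (mod 37).

17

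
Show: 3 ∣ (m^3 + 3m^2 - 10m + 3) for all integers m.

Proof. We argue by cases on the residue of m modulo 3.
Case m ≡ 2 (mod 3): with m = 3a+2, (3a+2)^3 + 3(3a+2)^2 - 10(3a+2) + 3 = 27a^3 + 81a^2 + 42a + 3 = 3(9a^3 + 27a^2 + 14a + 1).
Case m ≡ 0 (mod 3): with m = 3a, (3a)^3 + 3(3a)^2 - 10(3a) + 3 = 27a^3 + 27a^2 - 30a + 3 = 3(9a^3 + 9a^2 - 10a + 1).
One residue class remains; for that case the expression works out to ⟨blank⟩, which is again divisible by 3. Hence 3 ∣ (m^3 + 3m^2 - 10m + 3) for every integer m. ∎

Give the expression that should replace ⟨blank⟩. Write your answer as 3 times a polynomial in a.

Only m ≡ 1 (mod 3) is unaccounted for. Put m = 3a+1:
(3a+1)^3 + 3(3a+1)^2 - 10(3a+1) + 3 expands to 27a^3 + 54a^2 - 3a - 3,
and factoring out 3 leaves 3(9a^3 + 18a^2 - a - 1).

3(9a^3 + 18a^2 - a - 1)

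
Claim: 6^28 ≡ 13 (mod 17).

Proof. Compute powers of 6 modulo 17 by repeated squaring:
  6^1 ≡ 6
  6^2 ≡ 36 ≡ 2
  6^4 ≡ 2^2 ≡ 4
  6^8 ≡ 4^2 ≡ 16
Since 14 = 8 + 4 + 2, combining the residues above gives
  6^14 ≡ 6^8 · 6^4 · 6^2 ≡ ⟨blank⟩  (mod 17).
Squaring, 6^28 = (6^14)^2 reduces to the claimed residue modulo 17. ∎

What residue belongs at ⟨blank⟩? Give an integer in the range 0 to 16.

9

6^8 · 6^4 · 6^2 ≡ 16 · 4 · 2 = 128.
128 mod 17 = 9, so 6^14 ≡ 9 (mod 17).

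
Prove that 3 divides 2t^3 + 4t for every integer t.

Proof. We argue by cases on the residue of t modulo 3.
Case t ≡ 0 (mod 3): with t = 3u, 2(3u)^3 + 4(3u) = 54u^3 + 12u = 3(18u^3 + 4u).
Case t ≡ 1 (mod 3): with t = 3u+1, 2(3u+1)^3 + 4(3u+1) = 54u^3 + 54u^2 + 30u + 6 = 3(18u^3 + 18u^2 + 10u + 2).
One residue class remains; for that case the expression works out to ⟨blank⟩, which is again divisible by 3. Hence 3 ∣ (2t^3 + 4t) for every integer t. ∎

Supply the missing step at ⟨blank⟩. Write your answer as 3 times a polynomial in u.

3(18u^3 + 36u^2 + 28u + 8)

Only t ≡ 2 (mod 3) is unaccounted for. Put t = 3u+2:
2(3u+2)^3 + 4(3u+2) expands to 54u^3 + 108u^2 + 84u + 24,
and factoring out 3 leaves 3(18u^3 + 36u^2 + 28u + 8).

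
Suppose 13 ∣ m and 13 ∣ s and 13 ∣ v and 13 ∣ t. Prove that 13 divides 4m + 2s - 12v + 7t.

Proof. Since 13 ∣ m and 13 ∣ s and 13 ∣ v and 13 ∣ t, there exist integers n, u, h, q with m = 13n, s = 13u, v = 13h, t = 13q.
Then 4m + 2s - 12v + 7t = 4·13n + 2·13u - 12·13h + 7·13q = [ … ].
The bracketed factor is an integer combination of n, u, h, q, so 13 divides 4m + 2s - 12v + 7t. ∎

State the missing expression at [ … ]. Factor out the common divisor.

13(-12h + 4n + 7q + 2u)

Pull the common 13 out of every term: 4·13n + 2·13u - 12·13h + 7·13q = 13(-12h + 4n + 7q + 2u).
-12h + 4n + 7q + 2u is an integer, which exhibits the divisibility.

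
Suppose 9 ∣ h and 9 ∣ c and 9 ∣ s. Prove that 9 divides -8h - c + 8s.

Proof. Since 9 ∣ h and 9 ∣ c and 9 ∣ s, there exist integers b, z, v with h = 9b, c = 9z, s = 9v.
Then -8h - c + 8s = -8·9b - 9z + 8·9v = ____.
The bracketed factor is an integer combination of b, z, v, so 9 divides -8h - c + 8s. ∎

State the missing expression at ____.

Each term has a factor of 9: -8·9b - 9z + 8·9v = 9·(-8b + 8v - z).
Since -8b + 8v - z is an integer, 9 ∣ (-8h - c + 8s).

9(-8b + 8v - z)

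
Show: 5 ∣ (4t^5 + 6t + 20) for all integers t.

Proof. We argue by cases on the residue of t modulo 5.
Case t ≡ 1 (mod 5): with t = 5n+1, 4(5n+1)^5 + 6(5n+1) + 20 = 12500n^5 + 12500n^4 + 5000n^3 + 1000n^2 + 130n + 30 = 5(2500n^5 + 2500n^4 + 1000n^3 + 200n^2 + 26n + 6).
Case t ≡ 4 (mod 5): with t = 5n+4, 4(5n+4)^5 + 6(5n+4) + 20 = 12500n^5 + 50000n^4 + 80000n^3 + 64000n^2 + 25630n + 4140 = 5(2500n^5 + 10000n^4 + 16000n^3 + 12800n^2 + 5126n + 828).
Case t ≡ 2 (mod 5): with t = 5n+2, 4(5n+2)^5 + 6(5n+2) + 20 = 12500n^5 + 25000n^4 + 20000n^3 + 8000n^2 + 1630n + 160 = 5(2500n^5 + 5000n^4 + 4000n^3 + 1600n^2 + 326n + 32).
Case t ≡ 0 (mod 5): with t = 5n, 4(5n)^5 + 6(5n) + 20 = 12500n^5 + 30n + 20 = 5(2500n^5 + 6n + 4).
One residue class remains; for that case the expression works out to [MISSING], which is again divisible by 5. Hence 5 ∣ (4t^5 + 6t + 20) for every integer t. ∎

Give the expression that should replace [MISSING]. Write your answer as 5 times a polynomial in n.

Only t ≡ 3 (mod 5) is unaccounted for. Put t = 5n+3:
4(5n+3)^5 + 6(5n+3) + 20 expands to 12500n^5 + 37500n^4 + 45000n^3 + 27000n^2 + 8130n + 1010,
and factoring out 5 leaves 5(2500n^5 + 7500n^4 + 9000n^3 + 5400n^2 + 1626n + 202).

5(2500n^5 + 7500n^4 + 9000n^3 + 5400n^2 + 1626n + 202)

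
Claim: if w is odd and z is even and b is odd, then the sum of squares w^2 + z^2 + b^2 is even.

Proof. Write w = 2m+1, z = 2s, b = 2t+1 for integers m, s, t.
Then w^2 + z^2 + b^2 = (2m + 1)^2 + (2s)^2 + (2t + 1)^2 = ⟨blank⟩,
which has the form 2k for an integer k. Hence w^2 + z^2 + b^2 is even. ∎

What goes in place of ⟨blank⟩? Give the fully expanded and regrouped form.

2(2m^2 + 2m + 2s^2 + 2t^2 + 2t + 1)

(2m + 1)^2 + (2s)^2 + (2t + 1)^2 = 4m^2 + 4m + 4s^2 + 4t^2 + 4t + 2
= 2(2m^2 + 2m + 2s^2 + 2t^2 + 2t + 1).
Since 2m^2 + 2m + 2s^2 + 2t^2 + 2t + 1 is an integer, the sum of squares is of the form 2k for an integer k.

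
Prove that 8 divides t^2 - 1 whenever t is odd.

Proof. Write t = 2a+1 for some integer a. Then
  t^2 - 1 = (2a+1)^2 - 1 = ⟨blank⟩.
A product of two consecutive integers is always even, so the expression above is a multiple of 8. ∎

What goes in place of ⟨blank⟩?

4a(a + 1)

(2a+1)^2 - 1 = 4a^2 + 4a + 1 - 1 = 4a^2 + 4a = 4a(a+1).
Since a and a+1 are consecutive, a(a+1) is even, and 4·(even) is a multiple of 8.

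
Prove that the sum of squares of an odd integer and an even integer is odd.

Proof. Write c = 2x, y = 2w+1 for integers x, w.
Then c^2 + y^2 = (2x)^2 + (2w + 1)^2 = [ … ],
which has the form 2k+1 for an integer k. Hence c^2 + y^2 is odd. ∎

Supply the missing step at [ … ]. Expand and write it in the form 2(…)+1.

2(2w^2 + 2w + 2x^2) + 1

Expanding: (2x)^2 + (2w + 1)^2 = 4w^2 + 4w + 4x^2 + 1.
Every term except the constant is even, so this is 2(2w^2 + 2w + 2x^2) + 1,
and 2w^2 + 2w + 2x^2 ∈ ℤ gives the required form.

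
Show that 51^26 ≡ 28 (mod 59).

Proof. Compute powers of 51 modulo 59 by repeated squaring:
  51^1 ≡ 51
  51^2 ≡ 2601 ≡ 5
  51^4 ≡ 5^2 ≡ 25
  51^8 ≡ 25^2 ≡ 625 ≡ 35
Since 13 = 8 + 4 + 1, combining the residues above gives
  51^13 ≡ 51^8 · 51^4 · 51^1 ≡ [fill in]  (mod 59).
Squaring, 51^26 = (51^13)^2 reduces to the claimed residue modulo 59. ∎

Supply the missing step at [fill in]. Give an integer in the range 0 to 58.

51^8 · 51^4 · 51^1 ≡ 35 · 25 · 51 = 44625.
44625 mod 59 = 21, so 51^13 ≡ 21 (mod 59).

21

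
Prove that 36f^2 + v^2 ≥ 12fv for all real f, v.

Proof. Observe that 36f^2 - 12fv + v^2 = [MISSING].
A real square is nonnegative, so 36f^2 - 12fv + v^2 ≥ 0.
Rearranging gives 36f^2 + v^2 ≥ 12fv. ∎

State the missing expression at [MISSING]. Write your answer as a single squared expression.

36f^2 - 12fv + v^2 is a perfect-square trinomial: the outer terms are (6f)^2 and (v)^2, and the cross term is -2·6f·v.
So 36f^2 - 12fv + v^2 = (6f - v)^2 ≥ 0.

(6f - v)^2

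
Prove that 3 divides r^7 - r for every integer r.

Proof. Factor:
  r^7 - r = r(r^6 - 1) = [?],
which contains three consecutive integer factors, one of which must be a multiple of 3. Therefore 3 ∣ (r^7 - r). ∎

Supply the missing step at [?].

(r - 1)r(r + 1)(r^4 + r^2 + 1)

r^6 - 1 = (r^2 - 1)(r^4 + r^2 + 1), and r^2 - 1 = (r-1)(r+1).
So r(r^6 - 1) = (r - 1)r(r + 1)(r^4 + r^2 + 1).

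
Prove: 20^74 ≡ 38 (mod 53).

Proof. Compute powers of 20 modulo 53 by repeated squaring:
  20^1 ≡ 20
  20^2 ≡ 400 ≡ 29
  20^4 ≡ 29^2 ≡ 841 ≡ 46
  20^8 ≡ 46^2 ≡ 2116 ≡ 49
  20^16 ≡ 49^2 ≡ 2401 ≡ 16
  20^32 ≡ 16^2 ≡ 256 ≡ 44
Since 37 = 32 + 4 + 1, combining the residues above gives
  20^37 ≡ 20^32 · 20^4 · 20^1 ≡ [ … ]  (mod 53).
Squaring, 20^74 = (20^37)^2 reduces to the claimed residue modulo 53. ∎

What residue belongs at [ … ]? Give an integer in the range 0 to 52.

41

20^32 · 20^4 · 20^1 ≡ 44 · 46 · 20 = 40480.
40480 mod 53 = 41, so 20^37 ≡ 41 (mod 53).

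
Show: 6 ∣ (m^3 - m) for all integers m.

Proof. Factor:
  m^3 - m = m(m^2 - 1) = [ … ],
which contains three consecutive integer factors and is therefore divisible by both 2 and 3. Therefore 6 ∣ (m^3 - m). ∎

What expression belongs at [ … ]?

(m - 1)m(m + 1)

m(m^2 - 1) = m(m - 1)(m + 1) = (m - 1)m(m + 1).
These three factors are consecutive integers, so their product is divisible by 6.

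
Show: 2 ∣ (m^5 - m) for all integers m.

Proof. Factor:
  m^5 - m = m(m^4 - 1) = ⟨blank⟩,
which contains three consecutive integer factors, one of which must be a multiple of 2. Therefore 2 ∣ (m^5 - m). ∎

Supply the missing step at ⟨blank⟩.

(m - 1)m(m + 1)(m^2 + 1)

m^4 - 1 = (m^2 - 1)(m^2 + 1), and m^2 - 1 = (m-1)(m+1).
So m(m^4 - 1) = (m - 1)m(m + 1)(m^2 + 1).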